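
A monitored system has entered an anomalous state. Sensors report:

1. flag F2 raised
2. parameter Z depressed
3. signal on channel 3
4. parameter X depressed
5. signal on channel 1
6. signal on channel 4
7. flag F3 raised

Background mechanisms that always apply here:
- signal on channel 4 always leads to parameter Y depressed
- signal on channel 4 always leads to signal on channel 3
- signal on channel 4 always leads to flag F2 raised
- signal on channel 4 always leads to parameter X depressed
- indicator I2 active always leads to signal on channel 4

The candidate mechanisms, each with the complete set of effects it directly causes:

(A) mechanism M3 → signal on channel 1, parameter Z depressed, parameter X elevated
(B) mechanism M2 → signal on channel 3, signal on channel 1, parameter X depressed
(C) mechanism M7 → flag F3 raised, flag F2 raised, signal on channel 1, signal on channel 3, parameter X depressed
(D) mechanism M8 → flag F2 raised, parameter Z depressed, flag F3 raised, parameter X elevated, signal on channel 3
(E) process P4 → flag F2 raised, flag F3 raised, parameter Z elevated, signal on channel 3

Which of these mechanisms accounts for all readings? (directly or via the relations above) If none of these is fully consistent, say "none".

Per-candidate check:
(A) mechanism M3 — flag F2 raised ✗; parameter Z depressed ✓; signal on channel 3 ✗; parameter X depressed ✗; signal on channel 1 ✓; signal on channel 4 ✗; flag F3 raised ✗
(B) mechanism M2 — flag F2 raised ✗; parameter Z depressed ✗; signal on channel 3 ✓; parameter X depressed ✓; signal on channel 1 ✓; signal on channel 4 ✗; flag F3 raised ✗
(C) mechanism M7 — does not account for parameter Z depressed, signal on channel 4
(D) mechanism M8 — flag F2 raised ✓; parameter Z depressed ✓; signal on channel 3 ✓; parameter X depressed ✗; signal on channel 1 ✗; signal on channel 4 ✗; flag F3 raised ✓
(E) process P4 — flag F2 raised ✓; parameter Z depressed ✗; signal on channel 3 ✓; parameter X depressed ✗; signal on channel 1 ✗; signal on channel 4 ✗; flag F3 raised ✓
No candidate is consistent with all observations.

none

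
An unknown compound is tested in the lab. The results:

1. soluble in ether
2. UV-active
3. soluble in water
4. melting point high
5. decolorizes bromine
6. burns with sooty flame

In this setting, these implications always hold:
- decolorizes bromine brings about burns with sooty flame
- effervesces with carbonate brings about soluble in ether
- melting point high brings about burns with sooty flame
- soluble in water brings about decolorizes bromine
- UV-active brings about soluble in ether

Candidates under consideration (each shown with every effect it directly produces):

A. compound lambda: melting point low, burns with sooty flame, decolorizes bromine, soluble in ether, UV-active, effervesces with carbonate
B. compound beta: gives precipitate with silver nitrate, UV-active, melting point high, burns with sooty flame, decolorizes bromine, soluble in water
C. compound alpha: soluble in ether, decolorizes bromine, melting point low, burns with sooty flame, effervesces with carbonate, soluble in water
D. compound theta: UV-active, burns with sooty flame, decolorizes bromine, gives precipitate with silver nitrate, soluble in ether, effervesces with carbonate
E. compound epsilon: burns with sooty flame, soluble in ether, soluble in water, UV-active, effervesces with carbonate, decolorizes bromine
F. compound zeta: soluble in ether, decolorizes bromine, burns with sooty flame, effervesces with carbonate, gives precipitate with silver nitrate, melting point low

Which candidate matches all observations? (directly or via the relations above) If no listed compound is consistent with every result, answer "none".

Per-candidate check:
(A) compound lambda — soluble in ether ✓; UV-active ✓; soluble in water ✗; melting point high ✗; decolorizes bromine ✓; burns with sooty flame ✓
(B) compound beta — accounts for every observation (soluble in ether through UV-active → soluble in ether)
(C) compound alpha — fails on UV-active, melting point high (predicts melting point low, not melting point high)
(D) compound theta — does not account for soluble in water, melting point high
(E) compound epsilon — soluble in ether ✓; UV-active ✓; soluble in water ✓; melting point high ✗; decolorizes bromine ✓; burns with sooty flame ✓
(F) compound zeta — soluble in ether ✓; UV-active ✗; soluble in water ✗; melting point high ✗; decolorizes bromine ✓; burns with sooty flame ✓
(B) is the only candidate with no mismatches.

B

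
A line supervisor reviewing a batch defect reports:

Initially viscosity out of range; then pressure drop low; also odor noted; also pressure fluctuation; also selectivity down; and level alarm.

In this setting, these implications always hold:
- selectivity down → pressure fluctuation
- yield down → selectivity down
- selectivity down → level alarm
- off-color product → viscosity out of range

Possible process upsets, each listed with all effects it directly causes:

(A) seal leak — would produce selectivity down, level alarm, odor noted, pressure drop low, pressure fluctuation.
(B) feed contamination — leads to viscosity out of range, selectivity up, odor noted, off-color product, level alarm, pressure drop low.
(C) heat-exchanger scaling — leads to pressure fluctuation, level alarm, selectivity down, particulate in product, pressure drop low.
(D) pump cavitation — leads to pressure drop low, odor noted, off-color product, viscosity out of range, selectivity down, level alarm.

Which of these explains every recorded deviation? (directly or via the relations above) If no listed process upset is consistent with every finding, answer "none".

D

Per-candidate check:
(A) seal leak — does not account for viscosity out of range
(B) feed contamination — viscosity out of range +; pressure drop low +; odor noted +; pressure fluctuation -; selectivity down -; level alarm +
(C) heat-exchanger scaling — viscosity out of range -; pressure drop low +; odor noted -; pressure fluctuation +; selectivity down +; level alarm +
(D) pump cavitation — viscosity out of range +; pressure drop low +; odor noted +; pressure fluctuation + (through selectivity down → pressure fluctuation); selectivity down +; level alarm +
Only (D) is consistent with every observation.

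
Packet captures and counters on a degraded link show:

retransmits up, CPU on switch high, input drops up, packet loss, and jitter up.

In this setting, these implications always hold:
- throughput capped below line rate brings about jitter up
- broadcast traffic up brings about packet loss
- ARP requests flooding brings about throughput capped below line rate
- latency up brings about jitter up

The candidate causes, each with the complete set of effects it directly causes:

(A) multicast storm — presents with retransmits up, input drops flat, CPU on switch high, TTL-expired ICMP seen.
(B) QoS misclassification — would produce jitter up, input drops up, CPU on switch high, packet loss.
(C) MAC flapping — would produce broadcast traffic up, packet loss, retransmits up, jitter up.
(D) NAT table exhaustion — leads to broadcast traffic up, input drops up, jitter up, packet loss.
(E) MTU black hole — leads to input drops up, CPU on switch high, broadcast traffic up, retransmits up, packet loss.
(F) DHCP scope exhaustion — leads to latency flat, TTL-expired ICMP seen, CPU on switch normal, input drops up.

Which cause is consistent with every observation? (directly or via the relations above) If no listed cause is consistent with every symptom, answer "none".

Checking each candidate against the observations:
(A) multicast storm — retransmits up yes; CPU on switch high yes; input drops up NO; packet loss NO; jitter up NO
(B) QoS misclassification — does not account for retransmits up
(C) MAC flapping — retransmits up yes; CPU on switch high NO; input drops up NO; packet loss yes; jitter up yes
(D) NAT table exhaustion — retransmits up NO; CPU on switch high NO; input drops up yes; packet loss yes; jitter up yes
(E) MTU black hole — does not account for jitter up
(F) DHCP scope exhaustion — retransmits up NO; CPU on switch high NO; input drops up yes; packet loss NO; jitter up NO
Every candidate fails on at least one observation.

none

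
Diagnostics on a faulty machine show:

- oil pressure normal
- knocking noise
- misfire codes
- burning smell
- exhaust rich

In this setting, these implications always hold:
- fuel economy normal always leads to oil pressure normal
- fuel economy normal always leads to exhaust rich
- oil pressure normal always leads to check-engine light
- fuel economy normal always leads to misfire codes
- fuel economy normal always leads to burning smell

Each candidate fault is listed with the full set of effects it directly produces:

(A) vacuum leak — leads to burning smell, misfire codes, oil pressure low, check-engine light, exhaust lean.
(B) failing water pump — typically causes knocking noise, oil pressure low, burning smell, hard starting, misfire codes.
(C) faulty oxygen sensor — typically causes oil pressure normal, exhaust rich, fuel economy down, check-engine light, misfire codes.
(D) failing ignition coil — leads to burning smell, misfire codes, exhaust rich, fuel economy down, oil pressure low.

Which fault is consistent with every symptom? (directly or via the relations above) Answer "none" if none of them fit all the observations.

none

Per-candidate check:
(A) vacuum leak — fails on oil pressure normal, knocking noise, exhaust rich (predicts oil pressure low, not oil pressure normal; predicts exhaust lean, not exhaust rich)
(B) failing water pump — oil pressure normal -; knocking noise +; misfire codes +; burning smell +; exhaust rich -
(C) faulty oxygen sensor — oil pressure normal +; knocking noise -; misfire codes +; burning smell -; exhaust rich +
(D) failing ignition coil — oil pressure normal -; knocking noise -; misfire codes +; burning smell +; exhaust rich +
Every candidate fails on at least one observation.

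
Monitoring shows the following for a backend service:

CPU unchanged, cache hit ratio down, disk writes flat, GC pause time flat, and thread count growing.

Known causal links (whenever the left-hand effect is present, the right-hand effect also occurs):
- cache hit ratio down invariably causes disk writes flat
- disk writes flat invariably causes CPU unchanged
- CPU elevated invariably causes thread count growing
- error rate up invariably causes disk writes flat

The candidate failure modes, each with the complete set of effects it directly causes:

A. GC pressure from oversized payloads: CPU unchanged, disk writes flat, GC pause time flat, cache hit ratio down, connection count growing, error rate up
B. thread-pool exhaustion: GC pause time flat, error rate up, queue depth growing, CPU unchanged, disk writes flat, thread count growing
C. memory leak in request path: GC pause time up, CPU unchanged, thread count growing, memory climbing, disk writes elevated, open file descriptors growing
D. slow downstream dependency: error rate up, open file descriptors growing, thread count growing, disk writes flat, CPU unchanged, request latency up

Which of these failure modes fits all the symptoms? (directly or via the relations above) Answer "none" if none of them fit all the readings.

Checking each candidate against the observations:
(A) GC pressure from oversized payloads — CPU unchanged +; cache hit ratio down +; disk writes flat +; GC pause time flat +; thread count growing -
(B) thread-pool exhaustion — CPU unchanged +; cache hit ratio down -; disk writes flat +; GC pause time flat +; thread count growing +
(C) memory leak in request path — CPU unchanged +; cache hit ratio down -; disk writes flat -; GC pause time flat -; thread count growing +
(D) slow downstream dependency — does not account for cache hit ratio down, GC pause time flat
No candidate is consistent with all observations.

none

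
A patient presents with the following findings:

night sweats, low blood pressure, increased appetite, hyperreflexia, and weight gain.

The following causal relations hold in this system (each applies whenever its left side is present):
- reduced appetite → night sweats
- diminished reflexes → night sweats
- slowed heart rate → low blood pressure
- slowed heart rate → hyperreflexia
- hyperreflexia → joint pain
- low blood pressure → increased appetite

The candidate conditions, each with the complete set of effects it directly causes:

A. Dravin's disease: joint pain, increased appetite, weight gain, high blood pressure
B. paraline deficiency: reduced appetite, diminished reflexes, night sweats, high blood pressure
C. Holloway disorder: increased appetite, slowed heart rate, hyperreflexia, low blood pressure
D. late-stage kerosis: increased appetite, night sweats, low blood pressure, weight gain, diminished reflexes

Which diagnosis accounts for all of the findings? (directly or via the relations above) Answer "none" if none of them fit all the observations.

none

Per-candidate check:
(A) Dravin's disease — night sweats -; low blood pressure -; increased appetite +; hyperreflexia -; weight gain +
(B) paraline deficiency — night sweats +; low blood pressure -; increased appetite -; hyperreflexia -; weight gain -
(C) Holloway disorder — night sweats -; low blood pressure +; increased appetite +; hyperreflexia +; weight gain -
(D) late-stage kerosis — night sweats +; low blood pressure +; increased appetite +; hyperreflexia -; weight gain +
Every candidate fails on at least one observation.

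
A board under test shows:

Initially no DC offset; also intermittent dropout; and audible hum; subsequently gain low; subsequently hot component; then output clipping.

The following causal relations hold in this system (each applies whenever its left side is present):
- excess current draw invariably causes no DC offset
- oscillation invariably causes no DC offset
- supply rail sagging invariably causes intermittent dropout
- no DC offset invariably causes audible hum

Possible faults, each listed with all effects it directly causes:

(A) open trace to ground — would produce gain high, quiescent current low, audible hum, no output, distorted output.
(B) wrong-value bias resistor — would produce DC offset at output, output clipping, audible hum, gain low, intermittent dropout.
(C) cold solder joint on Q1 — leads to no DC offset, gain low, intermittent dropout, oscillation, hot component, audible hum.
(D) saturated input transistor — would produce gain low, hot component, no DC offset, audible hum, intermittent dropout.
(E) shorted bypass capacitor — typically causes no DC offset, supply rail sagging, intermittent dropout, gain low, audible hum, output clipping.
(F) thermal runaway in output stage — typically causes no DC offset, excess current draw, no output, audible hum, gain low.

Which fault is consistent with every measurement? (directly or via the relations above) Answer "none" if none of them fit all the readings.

Testing each hypothesis:
(A) open trace to ground — no DC offset ✗; intermittent dropout ✗; audible hum ✓; gain low ✗; hot component ✗; output clipping ✗
(B) wrong-value bias resistor — fails on no DC offset, hot component (predicts DC offset at output, not no DC offset)
(C) cold solder joint on Q1 — no DC offset ✓; intermittent dropout ✓; audible hum ✓; gain low ✓; hot component ✓; output clipping ✗
(D) saturated input transistor — does not account for output clipping
(E) shorted bypass capacitor — no DC offset ✓; intermittent dropout ✓; audible hum ✓; gain low ✓; hot component ✗; output clipping ✓
(F) thermal runaway in output stage — does not account for intermittent dropout, hot component, output clipping
No candidate is consistent with all observations.

none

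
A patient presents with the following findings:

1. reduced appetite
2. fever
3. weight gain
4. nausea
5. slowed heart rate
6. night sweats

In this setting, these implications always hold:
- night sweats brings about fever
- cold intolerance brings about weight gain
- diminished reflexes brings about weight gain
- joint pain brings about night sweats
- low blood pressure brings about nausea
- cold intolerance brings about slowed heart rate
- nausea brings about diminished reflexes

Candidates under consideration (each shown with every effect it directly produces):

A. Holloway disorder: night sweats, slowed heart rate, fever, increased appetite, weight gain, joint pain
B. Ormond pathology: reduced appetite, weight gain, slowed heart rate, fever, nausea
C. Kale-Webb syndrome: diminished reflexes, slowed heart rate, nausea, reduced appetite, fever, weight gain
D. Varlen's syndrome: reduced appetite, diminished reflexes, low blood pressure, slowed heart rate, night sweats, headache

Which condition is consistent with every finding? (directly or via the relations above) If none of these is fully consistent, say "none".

For each candidate, compare predicted effects to what was observed:
(A) Holloway disorder — fails on reduced appetite, nausea (predicts increased appetite, not reduced appetite)
(B) Ormond pathology — reduced appetite match; fever match; weight gain match; nausea match; slowed heart rate match; night sweats miss
(C) Kale-Webb syndrome — does not account for night sweats
(D) Varlen's syndrome — accounts for every observation (fever by night sweats → fever)
(D) alone accounts for all the evidence.

D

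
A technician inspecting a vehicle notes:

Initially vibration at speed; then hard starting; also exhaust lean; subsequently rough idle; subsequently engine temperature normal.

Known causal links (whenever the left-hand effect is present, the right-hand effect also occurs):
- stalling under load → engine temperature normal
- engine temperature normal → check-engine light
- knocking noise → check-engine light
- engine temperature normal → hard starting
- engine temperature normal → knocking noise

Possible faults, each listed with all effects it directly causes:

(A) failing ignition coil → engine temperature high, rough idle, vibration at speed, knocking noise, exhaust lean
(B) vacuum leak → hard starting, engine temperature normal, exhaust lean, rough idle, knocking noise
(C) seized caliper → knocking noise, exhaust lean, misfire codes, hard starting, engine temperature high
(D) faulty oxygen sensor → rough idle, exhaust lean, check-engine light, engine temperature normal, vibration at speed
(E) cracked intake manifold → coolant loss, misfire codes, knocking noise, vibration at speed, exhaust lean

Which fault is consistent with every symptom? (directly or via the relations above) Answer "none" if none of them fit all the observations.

Checking each candidate against the observations:
(A) failing ignition coil — fails on hard starting, engine temperature normal (predicts engine temperature high, not engine temperature normal)
(B) vacuum leak — vibration at speed miss; hard starting match; exhaust lean match; rough idle match; engine temperature normal match
(C) seized caliper — vibration at speed miss; hard starting match; exhaust lean match; rough idle miss; engine temperature normal miss
(D) faulty oxygen sensor — vibration at speed match; hard starting match (by engine temperature normal → hard starting); exhaust lean match; rough idle match; engine temperature normal match
(E) cracked intake manifold — does not account for hard starting, rough idle, engine temperature normal
Only (D) is consistent with every observation.

D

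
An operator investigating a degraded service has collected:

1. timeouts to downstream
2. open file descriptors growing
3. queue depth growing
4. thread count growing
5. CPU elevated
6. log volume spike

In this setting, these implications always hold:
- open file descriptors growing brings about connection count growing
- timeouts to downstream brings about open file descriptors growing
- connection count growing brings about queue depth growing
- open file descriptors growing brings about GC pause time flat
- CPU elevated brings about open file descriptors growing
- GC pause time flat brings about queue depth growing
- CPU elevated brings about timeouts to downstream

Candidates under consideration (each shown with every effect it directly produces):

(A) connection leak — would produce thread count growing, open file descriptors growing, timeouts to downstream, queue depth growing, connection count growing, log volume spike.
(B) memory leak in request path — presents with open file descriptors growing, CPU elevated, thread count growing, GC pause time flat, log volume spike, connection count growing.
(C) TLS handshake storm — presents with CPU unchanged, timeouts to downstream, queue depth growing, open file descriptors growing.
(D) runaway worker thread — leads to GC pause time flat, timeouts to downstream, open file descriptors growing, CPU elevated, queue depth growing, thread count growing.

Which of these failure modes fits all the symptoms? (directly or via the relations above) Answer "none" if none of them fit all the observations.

B

For each candidate, compare predicted effects to what was observed:
(A) connection leak — does not account for CPU elevated
(B) memory leak in request path — timeouts to downstream + (by CPU elevated → timeouts to downstream); open file descriptors growing +; queue depth growing + (by GC pause time flat → queue depth growing); thread count growing +; CPU elevated +; log volume spike +
(C) TLS handshake storm — timeouts to downstream +; open file descriptors growing +; queue depth growing +; thread count growing -; CPU elevated -; log volume spike -
(D) runaway worker thread — timeouts to downstream +; open file descriptors growing +; queue depth growing +; thread count growing +; CPU elevated +; log volume spike -
(B) alone accounts for all the evidence.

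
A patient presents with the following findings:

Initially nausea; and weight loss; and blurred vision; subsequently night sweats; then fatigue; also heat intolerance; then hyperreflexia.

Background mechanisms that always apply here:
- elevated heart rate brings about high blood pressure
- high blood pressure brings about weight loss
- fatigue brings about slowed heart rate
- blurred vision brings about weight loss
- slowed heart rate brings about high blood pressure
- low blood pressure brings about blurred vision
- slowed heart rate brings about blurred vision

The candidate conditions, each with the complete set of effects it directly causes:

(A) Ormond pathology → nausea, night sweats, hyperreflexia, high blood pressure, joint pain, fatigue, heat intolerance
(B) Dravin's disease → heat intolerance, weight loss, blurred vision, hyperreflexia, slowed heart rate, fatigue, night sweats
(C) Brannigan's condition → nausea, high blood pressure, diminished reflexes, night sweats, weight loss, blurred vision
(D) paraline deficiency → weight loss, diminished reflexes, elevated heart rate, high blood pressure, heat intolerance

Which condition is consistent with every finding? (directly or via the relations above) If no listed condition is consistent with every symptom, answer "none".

A

For each candidate, compare predicted effects to what was observed:
(A) Ormond pathology — nausea yes; weight loss yes (via high blood pressure → weight loss); blurred vision yes (via fatigue → slowed heart rate → blurred vision); night sweats yes; fatigue yes; heat intolerance yes; hyperreflexia yes
(B) Dravin's disease — nausea NO; weight loss yes; blurred vision yes; night sweats yes; fatigue yes; heat intolerance yes; hyperreflexia yes
(C) Brannigan's condition — nausea yes; weight loss yes; blurred vision yes; night sweats yes; fatigue NO; heat intolerance NO; hyperreflexia NO
(D) paraline deficiency — fails on nausea, blurred vision, night sweats, fatigue, hyperreflexia (predicts diminished reflexes, not hyperreflexia)
(A) is the only candidate with no mismatches.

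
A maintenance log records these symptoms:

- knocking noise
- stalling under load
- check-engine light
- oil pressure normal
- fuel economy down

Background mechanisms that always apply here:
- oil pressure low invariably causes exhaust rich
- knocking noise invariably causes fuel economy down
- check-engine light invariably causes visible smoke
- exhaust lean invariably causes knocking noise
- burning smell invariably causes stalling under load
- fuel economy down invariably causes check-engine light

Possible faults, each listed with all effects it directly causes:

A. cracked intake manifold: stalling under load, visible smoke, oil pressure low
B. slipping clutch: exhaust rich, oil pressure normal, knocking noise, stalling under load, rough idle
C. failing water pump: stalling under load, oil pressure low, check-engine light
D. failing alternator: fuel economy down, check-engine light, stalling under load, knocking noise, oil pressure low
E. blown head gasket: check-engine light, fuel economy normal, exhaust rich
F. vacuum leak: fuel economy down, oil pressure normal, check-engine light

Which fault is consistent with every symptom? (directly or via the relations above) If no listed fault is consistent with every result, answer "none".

B

Testing each hypothesis:
(A) cracked intake manifold — knocking noise ✗; stalling under load ✓; check-engine light ✗; oil pressure normal ✗; fuel economy down ✗
(B) slipping clutch — knocking noise ✓; stalling under load ✓; check-engine light ✓ (via knocking noise → fuel economy down → check-engine light); oil pressure normal ✓; fuel economy down ✓ (via knocking noise → fuel economy down)
(C) failing water pump — fails on knocking noise, oil pressure normal, fuel economy down (predicts oil pressure low, not oil pressure normal)
(D) failing alternator — knocking noise ✓; stalling under load ✓; check-engine light ✓; oil pressure normal ✗; fuel economy down ✓
(E) blown head gasket — knocking noise ✗; stalling under load ✗; check-engine light ✓; oil pressure normal ✗; fuel economy down ✗
(F) vacuum leak — does not account for knocking noise, stalling under load
(B) alone accounts for all the evidence.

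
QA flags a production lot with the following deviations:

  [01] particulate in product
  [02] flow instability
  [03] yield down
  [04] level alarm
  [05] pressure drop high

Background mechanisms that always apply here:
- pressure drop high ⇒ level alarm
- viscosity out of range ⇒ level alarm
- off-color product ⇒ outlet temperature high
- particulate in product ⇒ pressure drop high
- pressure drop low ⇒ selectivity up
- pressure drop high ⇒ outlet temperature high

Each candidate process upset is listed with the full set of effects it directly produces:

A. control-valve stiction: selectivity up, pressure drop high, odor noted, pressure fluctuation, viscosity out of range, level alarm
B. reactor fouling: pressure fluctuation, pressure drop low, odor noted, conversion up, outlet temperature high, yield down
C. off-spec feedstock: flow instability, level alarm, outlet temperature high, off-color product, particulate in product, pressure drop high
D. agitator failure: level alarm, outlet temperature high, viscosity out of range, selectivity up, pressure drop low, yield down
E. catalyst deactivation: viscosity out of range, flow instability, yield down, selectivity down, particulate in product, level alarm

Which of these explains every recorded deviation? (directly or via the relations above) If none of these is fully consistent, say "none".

E

Checking each candidate against the observations:
(A) control-valve stiction — does not account for particulate in product, flow instability, yield down
(B) reactor fouling — particulate in product miss; flow instability miss; yield down match; level alarm miss; pressure drop high miss
(C) off-spec feedstock — particulate in product match; flow instability match; yield down miss; level alarm match; pressure drop high match
(D) agitator failure — fails on particulate in product, flow instability, pressure drop high (predicts pressure drop low, not pressure drop high)
(E) catalyst deactivation — particulate in product match; flow instability match; yield down match; level alarm match; pressure drop high match (via particulate in product → pressure drop high)
Only (E) is consistent with every observation.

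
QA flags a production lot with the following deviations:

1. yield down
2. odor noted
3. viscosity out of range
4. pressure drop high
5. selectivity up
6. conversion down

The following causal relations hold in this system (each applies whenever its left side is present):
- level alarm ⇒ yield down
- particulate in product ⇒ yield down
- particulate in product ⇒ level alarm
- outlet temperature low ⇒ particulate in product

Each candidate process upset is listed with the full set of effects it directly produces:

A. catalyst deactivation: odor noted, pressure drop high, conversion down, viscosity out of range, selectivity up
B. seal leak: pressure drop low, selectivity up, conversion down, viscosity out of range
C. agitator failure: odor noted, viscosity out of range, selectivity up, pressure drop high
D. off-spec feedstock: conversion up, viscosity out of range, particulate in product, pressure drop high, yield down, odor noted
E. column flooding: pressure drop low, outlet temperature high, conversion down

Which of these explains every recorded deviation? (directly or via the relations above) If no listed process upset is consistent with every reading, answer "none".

Per-candidate check:
(A) catalyst deactivation — does not account for yield down
(B) seal leak — fails on yield down, odor noted, pressure drop high (predicts pressure drop low, not pressure drop high)
(C) agitator failure — does not account for yield down, conversion down
(D) off-spec feedstock — yield down ✓; odor noted ✓; viscosity out of range ✓; pressure drop high ✓; selectivity up ✗; conversion down ✗
(E) column flooding — fails on yield down, odor noted, viscosity out of range, pressure drop high, selectivity up (predicts pressure drop low, not pressure drop high)
No candidate is consistent with all observations.

none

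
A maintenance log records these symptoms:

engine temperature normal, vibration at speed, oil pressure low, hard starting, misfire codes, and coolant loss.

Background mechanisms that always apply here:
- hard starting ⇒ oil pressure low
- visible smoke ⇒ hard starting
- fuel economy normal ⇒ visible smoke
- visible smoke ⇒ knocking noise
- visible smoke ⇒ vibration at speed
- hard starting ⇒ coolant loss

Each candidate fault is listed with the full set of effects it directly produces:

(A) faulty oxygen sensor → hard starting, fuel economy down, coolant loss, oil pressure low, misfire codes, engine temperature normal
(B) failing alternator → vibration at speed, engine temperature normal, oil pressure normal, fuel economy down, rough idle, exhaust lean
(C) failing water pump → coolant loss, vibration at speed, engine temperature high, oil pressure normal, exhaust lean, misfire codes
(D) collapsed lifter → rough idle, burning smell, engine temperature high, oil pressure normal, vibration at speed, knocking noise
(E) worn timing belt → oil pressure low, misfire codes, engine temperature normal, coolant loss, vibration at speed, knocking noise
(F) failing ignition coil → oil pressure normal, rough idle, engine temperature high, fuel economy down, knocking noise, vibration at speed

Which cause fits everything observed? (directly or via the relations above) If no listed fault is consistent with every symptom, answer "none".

Per-candidate check:
(A) faulty oxygen sensor — engine temperature normal yes; vibration at speed NO; oil pressure low yes; hard starting yes; misfire codes yes; coolant loss yes
(B) failing alternator — fails on oil pressure low, hard starting, misfire codes, coolant loss (predicts oil pressure normal, not oil pressure low)
(C) failing water pump — engine temperature normal NO; vibration at speed yes; oil pressure low NO; hard starting NO; misfire codes yes; coolant loss yes
(D) collapsed lifter — engine temperature normal NO; vibration at speed yes; oil pressure low NO; hard starting NO; misfire codes NO; coolant loss NO
(E) worn timing belt — engine temperature normal yes; vibration at speed yes; oil pressure low yes; hard starting NO; misfire codes yes; coolant loss yes
(F) failing ignition coil — engine temperature normal NO; vibration at speed yes; oil pressure low NO; hard starting NO; misfire codes NO; coolant loss NO
None of the listed candidates fits everything.

none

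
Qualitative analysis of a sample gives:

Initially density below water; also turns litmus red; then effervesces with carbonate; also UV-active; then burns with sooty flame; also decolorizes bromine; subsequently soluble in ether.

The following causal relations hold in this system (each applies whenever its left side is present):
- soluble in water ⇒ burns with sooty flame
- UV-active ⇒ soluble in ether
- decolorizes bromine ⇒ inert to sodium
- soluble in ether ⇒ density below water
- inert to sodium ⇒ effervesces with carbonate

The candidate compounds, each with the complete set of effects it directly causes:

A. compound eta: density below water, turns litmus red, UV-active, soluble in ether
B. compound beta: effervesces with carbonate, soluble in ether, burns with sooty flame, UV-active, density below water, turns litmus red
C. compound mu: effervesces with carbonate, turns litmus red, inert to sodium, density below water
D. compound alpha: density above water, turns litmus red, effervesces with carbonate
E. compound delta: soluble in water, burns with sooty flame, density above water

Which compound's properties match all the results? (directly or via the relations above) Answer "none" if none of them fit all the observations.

For each candidate, compare predicted effects to what was observed:
(A) compound eta — does not account for effervesces with carbonate, burns with sooty flame, decolorizes bromine
(B) compound beta — does not account for decolorizes bromine
(C) compound mu — density below water yes; turns litmus red yes; effervesces with carbonate yes; UV-active NO; burns with sooty flame NO; decolorizes bromine NO; soluble in ether NO
(D) compound alpha — fails on density below water, UV-active, burns with sooty flame, decolorizes bromine, soluble in ether (predicts density above water, not density below water)
(E) compound delta — density below water NO; turns litmus red NO; effervesces with carbonate NO; UV-active NO; burns with sooty flame yes; decolorizes bromine NO; soluble in ether NO
No candidate is consistent with all observations.

none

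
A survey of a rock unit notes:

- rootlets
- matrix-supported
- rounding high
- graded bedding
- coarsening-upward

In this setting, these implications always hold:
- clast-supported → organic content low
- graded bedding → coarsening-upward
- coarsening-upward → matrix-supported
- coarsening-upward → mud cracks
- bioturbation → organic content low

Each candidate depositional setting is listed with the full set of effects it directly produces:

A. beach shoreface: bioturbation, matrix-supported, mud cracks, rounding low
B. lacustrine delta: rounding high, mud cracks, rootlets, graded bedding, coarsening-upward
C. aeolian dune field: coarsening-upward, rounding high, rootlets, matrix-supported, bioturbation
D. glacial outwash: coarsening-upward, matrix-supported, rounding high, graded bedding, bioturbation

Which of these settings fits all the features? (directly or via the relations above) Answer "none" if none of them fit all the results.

B

Per-candidate check:
(A) beach shoreface — fails on rootlets, rounding high, graded bedding, coarsening-upward (predicts rounding low, not rounding high)
(B) lacustrine delta — rootlets yes; matrix-supported yes (through coarsening-upward → matrix-supported); rounding high yes; graded bedding yes; coarsening-upward yes
(C) aeolian dune field — does not account for graded bedding
(D) glacial outwash — rootlets NO; matrix-supported yes; rounding high yes; graded bedding yes; coarsening-upward yes
(B) alone accounts for all the evidence.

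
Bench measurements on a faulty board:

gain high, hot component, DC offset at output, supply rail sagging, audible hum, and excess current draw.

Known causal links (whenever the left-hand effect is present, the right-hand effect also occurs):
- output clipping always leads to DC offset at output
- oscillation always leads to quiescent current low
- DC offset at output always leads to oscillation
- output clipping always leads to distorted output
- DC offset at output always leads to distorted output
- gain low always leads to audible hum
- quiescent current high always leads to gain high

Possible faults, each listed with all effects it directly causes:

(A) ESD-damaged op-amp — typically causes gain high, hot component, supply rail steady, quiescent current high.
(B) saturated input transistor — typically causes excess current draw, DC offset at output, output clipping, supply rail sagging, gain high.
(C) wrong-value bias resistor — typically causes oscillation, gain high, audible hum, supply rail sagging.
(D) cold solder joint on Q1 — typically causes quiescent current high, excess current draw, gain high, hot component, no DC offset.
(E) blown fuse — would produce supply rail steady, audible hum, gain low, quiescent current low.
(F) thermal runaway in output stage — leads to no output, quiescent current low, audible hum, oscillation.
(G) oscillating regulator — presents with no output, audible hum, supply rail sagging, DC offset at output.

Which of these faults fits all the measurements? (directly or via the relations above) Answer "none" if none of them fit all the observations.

For each candidate, compare predicted effects to what was observed:
(A) ESD-damaged op-amp — gain high yes; hot component yes; DC offset at output NO; supply rail sagging NO; audible hum NO; excess current draw NO
(B) saturated input transistor — gain high yes; hot component NO; DC offset at output yes; supply rail sagging yes; audible hum NO; excess current draw yes
(C) wrong-value bias resistor — gain high yes; hot component NO; DC offset at output NO; supply rail sagging yes; audible hum yes; excess current draw NO
(D) cold solder joint on Q1 — fails on DC offset at output, supply rail sagging, audible hum (predicts no DC offset, not DC offset at output)
(E) blown fuse — fails on gain high, hot component, DC offset at output, supply rail sagging, excess current draw (predicts gain low, not gain high; predicts supply rail steady, not supply rail sagging)
(F) thermal runaway in output stage — does not account for gain high, hot component, DC offset at output, supply rail sagging, excess current draw
(G) oscillating regulator — gain high NO; hot component NO; DC offset at output yes; supply rail sagging yes; audible hum yes; excess current draw NO
None of the listed candidates fits everything.

none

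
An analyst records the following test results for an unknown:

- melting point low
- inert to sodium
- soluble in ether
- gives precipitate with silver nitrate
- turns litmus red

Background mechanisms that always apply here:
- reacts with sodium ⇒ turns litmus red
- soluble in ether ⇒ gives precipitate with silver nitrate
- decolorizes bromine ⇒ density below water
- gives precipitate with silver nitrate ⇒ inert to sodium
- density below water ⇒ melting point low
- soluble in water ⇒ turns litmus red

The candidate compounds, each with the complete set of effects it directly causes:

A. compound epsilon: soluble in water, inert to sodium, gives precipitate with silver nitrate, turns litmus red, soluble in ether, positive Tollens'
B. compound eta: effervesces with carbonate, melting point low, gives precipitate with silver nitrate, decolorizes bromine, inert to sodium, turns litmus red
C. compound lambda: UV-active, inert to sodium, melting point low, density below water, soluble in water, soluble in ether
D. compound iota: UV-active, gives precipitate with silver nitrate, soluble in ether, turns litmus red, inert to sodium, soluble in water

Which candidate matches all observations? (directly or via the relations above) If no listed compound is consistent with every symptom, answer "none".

Per-candidate check:
(A) compound epsilon — melting point low miss; inert to sodium match; soluble in ether match; gives precipitate with silver nitrate match; turns litmus red match
(B) compound eta — does not account for soluble in ether
(C) compound lambda — accounts for every observation (gives precipitate with silver nitrate via soluble in ether → gives precipitate with silver nitrate)
(D) compound iota — melting point low miss; inert to sodium match; soluble in ether match; gives precipitate with silver nitrate match; turns litmus red match
Only (C) is consistent with every observation.

C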